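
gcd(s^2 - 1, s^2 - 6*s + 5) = s - 1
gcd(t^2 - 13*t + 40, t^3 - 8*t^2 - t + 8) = t - 8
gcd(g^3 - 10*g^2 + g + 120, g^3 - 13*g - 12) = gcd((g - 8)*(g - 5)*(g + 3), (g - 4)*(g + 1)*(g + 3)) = g + 3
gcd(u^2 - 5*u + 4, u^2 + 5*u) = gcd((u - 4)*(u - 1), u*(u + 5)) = 1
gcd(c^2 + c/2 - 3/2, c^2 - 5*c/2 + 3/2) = c - 1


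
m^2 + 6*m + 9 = (m + 3)^2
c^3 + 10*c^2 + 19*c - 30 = (c - 1)*(c + 5)*(c + 6)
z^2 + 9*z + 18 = (z + 3)*(z + 6)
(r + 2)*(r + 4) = r^2 + 6*r + 8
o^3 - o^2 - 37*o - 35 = (o - 7)*(o + 1)*(o + 5)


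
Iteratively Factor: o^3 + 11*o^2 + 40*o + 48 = (o + 4)*(o^2 + 7*o + 12) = (o + 4)^2*(o + 3)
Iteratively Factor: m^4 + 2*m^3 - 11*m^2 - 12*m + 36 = (m + 3)*(m^3 - m^2 - 8*m + 12) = (m - 2)*(m + 3)*(m^2 + m - 6) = (m - 2)*(m + 3)^2*(m - 2)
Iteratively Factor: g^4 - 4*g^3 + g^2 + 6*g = (g)*(g^3 - 4*g^2 + g + 6) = g*(g + 1)*(g^2 - 5*g + 6) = g*(g - 2)*(g + 1)*(g - 3)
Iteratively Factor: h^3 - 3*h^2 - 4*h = (h + 1)*(h^2 - 4*h) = (h - 4)*(h + 1)*(h)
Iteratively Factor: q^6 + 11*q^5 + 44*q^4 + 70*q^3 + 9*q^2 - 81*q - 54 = (q + 3)*(q^5 + 8*q^4 + 20*q^3 + 10*q^2 - 21*q - 18) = (q + 3)^2*(q^4 + 5*q^3 + 5*q^2 - 5*q - 6) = (q + 3)^3*(q^3 + 2*q^2 - q - 2) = (q - 1)*(q + 3)^3*(q^2 + 3*q + 2) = (q - 1)*(q + 1)*(q + 3)^3*(q + 2)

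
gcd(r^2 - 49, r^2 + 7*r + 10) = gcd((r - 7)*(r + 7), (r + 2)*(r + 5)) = 1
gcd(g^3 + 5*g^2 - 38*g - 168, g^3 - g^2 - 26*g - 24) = g^2 - 2*g - 24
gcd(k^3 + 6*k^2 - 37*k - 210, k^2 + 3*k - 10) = k + 5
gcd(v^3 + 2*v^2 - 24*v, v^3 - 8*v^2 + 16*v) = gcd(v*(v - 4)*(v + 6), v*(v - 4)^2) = v^2 - 4*v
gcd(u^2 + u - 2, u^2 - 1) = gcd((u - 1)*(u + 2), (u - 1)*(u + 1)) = u - 1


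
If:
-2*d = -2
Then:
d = 1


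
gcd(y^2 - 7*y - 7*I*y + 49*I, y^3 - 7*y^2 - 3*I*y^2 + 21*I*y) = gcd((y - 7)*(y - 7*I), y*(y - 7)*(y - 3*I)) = y - 7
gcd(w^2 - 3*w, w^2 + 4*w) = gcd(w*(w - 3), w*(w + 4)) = w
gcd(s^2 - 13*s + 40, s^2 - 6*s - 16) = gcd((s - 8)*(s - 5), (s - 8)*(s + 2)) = s - 8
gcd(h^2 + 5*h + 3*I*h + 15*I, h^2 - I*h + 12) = h + 3*I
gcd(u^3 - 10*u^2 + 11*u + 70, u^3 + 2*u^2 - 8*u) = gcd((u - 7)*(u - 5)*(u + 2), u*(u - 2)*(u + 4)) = 1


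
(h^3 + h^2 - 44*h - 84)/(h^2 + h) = (h^3 + h^2 - 44*h - 84)/(h*(h + 1))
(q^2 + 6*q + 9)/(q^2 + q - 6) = (q + 3)/(q - 2)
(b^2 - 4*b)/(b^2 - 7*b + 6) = b*(b - 4)/(b^2 - 7*b + 6)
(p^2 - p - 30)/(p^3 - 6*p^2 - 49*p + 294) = (p + 5)/(p^2 - 49)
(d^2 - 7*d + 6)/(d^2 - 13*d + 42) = (d - 1)/(d - 7)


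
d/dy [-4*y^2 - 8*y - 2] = -8*y - 8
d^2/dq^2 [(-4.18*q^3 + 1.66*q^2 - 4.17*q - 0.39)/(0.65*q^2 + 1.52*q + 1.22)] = (-3.5527136788005e-15*q^5 - 3.5527136788005e-15*q^4 - 19.489274*q^3 - 55.395282*q^2 - 19.800132*q + 19.223612)/(0.274625*q^6 + 1.9266*q^5 + 6.05163*q^4 + 10.743968*q^3 + 11.358444*q^2 + 6.787104*q + 1.815848)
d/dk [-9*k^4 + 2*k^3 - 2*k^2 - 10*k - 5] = -36*k^3 + 6*k^2 - 4*k - 10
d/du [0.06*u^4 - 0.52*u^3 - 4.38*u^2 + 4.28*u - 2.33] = 0.24*u^3 - 1.56*u^2 - 8.76*u + 4.28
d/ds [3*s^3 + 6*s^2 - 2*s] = 9*s^2 + 12*s - 2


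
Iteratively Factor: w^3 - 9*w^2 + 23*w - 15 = (w - 1)*(w^2 - 8*w + 15) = (w - 5)*(w - 1)*(w - 3)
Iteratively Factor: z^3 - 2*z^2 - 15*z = (z)*(z^2 - 2*z - 15) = z*(z - 5)*(z + 3)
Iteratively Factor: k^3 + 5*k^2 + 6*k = (k)*(k^2 + 5*k + 6) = k*(k + 3)*(k + 2)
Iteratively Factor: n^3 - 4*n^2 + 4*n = (n - 2)*(n^2 - 2*n) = n*(n - 2)*(n - 2)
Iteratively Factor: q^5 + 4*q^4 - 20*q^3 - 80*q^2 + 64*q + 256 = (q - 2)*(q^4 + 6*q^3 - 8*q^2 - 96*q - 128) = (q - 4)*(q - 2)*(q^3 + 10*q^2 + 32*q + 32) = (q - 4)*(q - 2)*(q + 4)*(q^2 + 6*q + 8) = (q - 4)*(q - 2)*(q + 4)^2*(q + 2)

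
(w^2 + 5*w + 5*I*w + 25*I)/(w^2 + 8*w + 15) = (w + 5*I)/(w + 3)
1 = 1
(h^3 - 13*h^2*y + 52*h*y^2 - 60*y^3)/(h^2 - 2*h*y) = h - 11*y + 30*y^2/h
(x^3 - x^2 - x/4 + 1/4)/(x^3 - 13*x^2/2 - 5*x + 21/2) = (4*x^2 - 1)/(2*(2*x^2 - 11*x - 21))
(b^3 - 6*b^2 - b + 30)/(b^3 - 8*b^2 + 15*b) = (b + 2)/b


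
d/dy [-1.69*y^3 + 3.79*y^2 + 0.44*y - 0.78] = -5.07*y^2 + 7.58*y + 0.44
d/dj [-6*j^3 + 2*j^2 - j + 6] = -18*j^2 + 4*j - 1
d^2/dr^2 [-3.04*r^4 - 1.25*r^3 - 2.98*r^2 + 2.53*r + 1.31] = -36.48*r^2 - 7.5*r - 5.96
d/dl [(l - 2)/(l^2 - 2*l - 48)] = (l^2 - 2*l - 2*(l - 2)*(l - 1) - 48)/(-l^2 + 2*l + 48)^2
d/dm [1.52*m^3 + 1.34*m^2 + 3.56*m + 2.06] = 4.56*m^2 + 2.68*m + 3.56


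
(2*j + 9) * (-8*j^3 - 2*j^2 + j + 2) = -16*j^4 - 76*j^3 - 16*j^2 + 13*j + 18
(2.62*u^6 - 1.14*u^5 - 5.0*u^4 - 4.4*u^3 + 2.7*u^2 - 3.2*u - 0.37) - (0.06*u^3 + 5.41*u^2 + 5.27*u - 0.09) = 2.62*u^6 - 1.14*u^5 - 5.0*u^4 - 4.46*u^3 - 2.71*u^2 - 8.47*u - 0.28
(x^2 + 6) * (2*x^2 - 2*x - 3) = 2*x^4 - 2*x^3 + 9*x^2 - 12*x - 18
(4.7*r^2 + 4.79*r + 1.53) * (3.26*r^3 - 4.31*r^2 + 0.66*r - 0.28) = 15.322*r^5 - 4.6416*r^4 - 12.5551*r^3 - 4.7489*r^2 - 0.3314*r - 0.4284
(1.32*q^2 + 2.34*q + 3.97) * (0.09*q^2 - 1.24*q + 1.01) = 0.1188*q^4 - 1.4262*q^3 - 1.2111*q^2 - 2.5594*q + 4.0097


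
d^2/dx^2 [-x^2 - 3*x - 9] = -2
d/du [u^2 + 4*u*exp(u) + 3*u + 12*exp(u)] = 4*u*exp(u) + 2*u + 16*exp(u) + 3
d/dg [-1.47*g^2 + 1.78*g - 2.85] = 1.78 - 2.94*g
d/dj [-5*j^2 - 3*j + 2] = -10*j - 3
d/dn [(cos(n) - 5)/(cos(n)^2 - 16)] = (cos(n)^2 - 10*cos(n) + 16)*sin(n)/(cos(n)^2 - 16)^2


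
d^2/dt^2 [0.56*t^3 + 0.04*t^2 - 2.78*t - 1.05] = 3.36*t + 0.08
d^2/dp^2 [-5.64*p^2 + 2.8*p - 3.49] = -11.2800000000000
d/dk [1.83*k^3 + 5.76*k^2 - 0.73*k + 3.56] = 5.49*k^2 + 11.52*k - 0.73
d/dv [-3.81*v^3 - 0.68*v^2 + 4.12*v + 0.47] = -11.43*v^2 - 1.36*v + 4.12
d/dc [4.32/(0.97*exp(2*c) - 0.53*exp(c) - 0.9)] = (2.2896 - 8.3808*exp(c))*exp(c)/(-0.97*exp(2*c) + 0.53*exp(c) + 0.9)^2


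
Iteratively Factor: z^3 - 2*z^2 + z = (z)*(z^2 - 2*z + 1) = z*(z - 1)*(z - 1)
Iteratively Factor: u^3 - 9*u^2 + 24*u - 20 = (u - 2)*(u^2 - 7*u + 10) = (u - 5)*(u - 2)*(u - 2)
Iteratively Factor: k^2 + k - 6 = (k - 2)*(k + 3)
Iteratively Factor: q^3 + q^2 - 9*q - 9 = (q + 3)*(q^2 - 2*q - 3) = (q + 1)*(q + 3)*(q - 3)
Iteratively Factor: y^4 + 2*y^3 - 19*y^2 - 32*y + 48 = (y - 4)*(y^3 + 6*y^2 + 5*y - 12) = (y - 4)*(y + 4)*(y^2 + 2*y - 3) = (y - 4)*(y + 3)*(y + 4)*(y - 1)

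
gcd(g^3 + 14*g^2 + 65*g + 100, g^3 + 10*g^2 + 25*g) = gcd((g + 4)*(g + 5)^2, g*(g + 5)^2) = g^2 + 10*g + 25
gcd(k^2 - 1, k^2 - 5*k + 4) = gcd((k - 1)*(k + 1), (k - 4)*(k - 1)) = k - 1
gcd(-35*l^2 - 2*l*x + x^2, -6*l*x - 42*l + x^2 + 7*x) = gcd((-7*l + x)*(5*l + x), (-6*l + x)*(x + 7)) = 1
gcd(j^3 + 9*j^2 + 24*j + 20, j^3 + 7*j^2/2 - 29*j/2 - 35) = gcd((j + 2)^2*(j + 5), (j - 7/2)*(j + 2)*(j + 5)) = j^2 + 7*j + 10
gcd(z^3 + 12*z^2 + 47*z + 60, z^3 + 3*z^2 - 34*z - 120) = z^2 + 9*z + 20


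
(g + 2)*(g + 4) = g^2 + 6*g + 8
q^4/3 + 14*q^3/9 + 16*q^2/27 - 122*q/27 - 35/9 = (q/3 + 1)*(q - 5/3)*(q + 1)*(q + 7/3)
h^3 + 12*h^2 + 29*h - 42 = (h - 1)*(h + 6)*(h + 7)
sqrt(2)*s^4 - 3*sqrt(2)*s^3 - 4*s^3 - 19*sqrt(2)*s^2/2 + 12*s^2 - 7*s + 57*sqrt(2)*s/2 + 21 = (s - 3)*(s - 7*sqrt(2)/2)*(s + sqrt(2))*(sqrt(2)*s + 1)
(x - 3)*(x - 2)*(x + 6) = x^3 + x^2 - 24*x + 36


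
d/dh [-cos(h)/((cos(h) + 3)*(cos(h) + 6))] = (sin(h)^2 + 17)*sin(h)/((cos(h) + 3)^2*(cos(h) + 6)^2)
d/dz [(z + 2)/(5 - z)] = 7/(z - 5)^2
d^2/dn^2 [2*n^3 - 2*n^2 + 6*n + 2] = 12*n - 4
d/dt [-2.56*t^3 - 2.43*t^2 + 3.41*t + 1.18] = -7.68*t^2 - 4.86*t + 3.41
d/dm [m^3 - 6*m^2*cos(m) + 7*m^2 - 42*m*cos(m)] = 6*m^2*sin(m) + 3*m^2 + 42*m*sin(m) - 12*m*cos(m) + 14*m - 42*cos(m)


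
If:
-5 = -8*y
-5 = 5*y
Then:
No Solution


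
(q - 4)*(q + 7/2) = q^2 - q/2 - 14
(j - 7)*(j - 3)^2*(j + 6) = j^4 - 7*j^3 - 27*j^2 + 243*j - 378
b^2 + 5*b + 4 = (b + 1)*(b + 4)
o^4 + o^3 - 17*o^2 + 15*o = o*(o - 3)*(o - 1)*(o + 5)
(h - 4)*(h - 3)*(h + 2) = h^3 - 5*h^2 - 2*h + 24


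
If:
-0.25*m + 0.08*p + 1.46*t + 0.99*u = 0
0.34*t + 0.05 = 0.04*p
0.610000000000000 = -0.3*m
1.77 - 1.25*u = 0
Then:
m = -2.03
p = -6.73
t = -0.94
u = 1.42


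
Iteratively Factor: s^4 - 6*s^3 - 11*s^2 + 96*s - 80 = (s - 1)*(s^3 - 5*s^2 - 16*s + 80) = (s - 5)*(s - 1)*(s^2 - 16) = (s - 5)*(s - 1)*(s + 4)*(s - 4)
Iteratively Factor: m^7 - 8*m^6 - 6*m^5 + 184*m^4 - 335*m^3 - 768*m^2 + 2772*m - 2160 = (m + 4)*(m^6 - 12*m^5 + 42*m^4 + 16*m^3 - 399*m^2 + 828*m - 540) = (m - 5)*(m + 4)*(m^5 - 7*m^4 + 7*m^3 + 51*m^2 - 144*m + 108) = (m - 5)*(m + 3)*(m + 4)*(m^4 - 10*m^3 + 37*m^2 - 60*m + 36) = (m - 5)*(m - 3)*(m + 3)*(m + 4)*(m^3 - 7*m^2 + 16*m - 12) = (m - 5)*(m - 3)^2*(m + 3)*(m + 4)*(m^2 - 4*m + 4) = (m - 5)*(m - 3)^2*(m - 2)*(m + 3)*(m + 4)*(m - 2)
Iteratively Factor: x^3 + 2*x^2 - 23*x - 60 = (x + 4)*(x^2 - 2*x - 15) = (x - 5)*(x + 4)*(x + 3)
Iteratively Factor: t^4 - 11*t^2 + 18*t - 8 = (t - 1)*(t^3 + t^2 - 10*t + 8) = (t - 2)*(t - 1)*(t^2 + 3*t - 4) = (t - 2)*(t - 1)*(t + 4)*(t - 1)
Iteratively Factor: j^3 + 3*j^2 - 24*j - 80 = (j - 5)*(j^2 + 8*j + 16) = (j - 5)*(j + 4)*(j + 4)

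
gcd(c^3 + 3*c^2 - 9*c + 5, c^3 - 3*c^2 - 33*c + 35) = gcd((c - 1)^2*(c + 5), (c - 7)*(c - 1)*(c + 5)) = c^2 + 4*c - 5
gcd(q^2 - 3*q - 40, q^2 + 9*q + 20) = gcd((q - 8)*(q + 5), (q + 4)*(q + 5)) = q + 5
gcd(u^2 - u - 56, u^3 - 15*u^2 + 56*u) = u - 8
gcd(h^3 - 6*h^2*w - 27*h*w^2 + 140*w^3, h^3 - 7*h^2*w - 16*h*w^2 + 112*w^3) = h^2 - 11*h*w + 28*w^2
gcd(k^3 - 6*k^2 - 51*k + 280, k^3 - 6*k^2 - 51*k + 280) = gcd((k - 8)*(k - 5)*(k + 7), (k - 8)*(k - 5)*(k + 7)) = k^3 - 6*k^2 - 51*k + 280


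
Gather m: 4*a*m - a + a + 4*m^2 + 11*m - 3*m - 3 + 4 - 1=4*m^2 + m*(4*a + 8)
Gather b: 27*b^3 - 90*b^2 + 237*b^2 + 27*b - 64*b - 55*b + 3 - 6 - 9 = 27*b^3 + 147*b^2 - 92*b - 12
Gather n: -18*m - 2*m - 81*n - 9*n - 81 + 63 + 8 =-20*m - 90*n - 10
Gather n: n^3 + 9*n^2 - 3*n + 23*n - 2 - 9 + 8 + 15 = n^3 + 9*n^2 + 20*n + 12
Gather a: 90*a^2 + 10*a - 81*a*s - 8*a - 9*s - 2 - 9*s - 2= 90*a^2 + a*(2 - 81*s) - 18*s - 4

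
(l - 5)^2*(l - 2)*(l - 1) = l^4 - 13*l^3 + 57*l^2 - 95*l + 50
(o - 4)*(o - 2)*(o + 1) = o^3 - 5*o^2 + 2*o + 8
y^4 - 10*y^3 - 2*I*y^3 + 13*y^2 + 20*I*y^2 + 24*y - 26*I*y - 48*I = (y - 8)*(y - 3)*(y + 1)*(y - 2*I)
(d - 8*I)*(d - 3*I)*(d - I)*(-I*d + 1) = -I*d^4 - 11*d^3 + 23*I*d^2 - 11*d + 24*I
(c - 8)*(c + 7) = c^2 - c - 56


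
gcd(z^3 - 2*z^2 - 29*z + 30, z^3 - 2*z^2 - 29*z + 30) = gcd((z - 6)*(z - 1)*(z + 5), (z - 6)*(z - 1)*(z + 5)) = z^3 - 2*z^2 - 29*z + 30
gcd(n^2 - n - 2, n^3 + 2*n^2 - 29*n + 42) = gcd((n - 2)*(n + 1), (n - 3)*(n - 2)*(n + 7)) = n - 2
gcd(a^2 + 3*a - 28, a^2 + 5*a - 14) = a + 7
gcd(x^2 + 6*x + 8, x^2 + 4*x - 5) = 1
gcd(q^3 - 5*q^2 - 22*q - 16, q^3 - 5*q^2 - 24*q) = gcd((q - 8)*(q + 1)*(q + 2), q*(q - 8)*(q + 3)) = q - 8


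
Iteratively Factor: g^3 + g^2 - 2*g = (g)*(g^2 + g - 2) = g*(g - 1)*(g + 2)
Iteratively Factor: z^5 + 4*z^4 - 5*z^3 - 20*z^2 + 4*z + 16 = (z + 4)*(z^4 - 5*z^2 + 4) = (z - 1)*(z + 4)*(z^3 + z^2 - 4*z - 4) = (z - 2)*(z - 1)*(z + 4)*(z^2 + 3*z + 2) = (z - 2)*(z - 1)*(z + 2)*(z + 4)*(z + 1)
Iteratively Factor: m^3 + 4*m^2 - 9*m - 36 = (m - 3)*(m^2 + 7*m + 12) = (m - 3)*(m + 4)*(m + 3)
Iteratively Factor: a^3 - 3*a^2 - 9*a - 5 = (a + 1)*(a^2 - 4*a - 5) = (a + 1)^2*(a - 5)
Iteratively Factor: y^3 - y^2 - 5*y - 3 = (y + 1)*(y^2 - 2*y - 3) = (y + 1)^2*(y - 3)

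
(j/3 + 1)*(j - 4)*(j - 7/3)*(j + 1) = j^4/3 - 7*j^3/9 - 13*j^2/3 + 55*j/9 + 28/3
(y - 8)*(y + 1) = y^2 - 7*y - 8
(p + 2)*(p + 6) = p^2 + 8*p + 12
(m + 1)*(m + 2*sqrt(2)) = m^2 + m + 2*sqrt(2)*m + 2*sqrt(2)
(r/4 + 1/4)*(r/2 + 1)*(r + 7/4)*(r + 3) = r^4/8 + 31*r^3/32 + 43*r^2/16 + 101*r/32 + 21/16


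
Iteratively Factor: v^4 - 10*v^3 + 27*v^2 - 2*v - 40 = (v - 5)*(v^3 - 5*v^2 + 2*v + 8) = (v - 5)*(v + 1)*(v^2 - 6*v + 8) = (v - 5)*(v - 4)*(v + 1)*(v - 2)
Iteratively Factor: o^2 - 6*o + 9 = (o - 3)*(o - 3)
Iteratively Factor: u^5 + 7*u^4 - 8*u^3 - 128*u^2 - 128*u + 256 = (u + 4)*(u^4 + 3*u^3 - 20*u^2 - 48*u + 64) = (u + 4)^2*(u^3 - u^2 - 16*u + 16) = (u - 4)*(u + 4)^2*(u^2 + 3*u - 4) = (u - 4)*(u - 1)*(u + 4)^2*(u + 4)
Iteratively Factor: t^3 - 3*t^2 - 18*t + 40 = (t + 4)*(t^2 - 7*t + 10) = (t - 2)*(t + 4)*(t - 5)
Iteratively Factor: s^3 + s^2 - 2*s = (s)*(s^2 + s - 2) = s*(s - 1)*(s + 2)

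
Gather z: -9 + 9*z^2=9*z^2 - 9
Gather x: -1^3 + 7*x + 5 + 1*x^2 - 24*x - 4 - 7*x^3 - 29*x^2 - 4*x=-7*x^3 - 28*x^2 - 21*x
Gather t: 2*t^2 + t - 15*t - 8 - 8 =2*t^2 - 14*t - 16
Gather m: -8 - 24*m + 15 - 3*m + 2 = 9 - 27*m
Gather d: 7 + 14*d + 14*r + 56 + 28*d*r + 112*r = d*(28*r + 14) + 126*r + 63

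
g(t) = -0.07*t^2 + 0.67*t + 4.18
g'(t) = 0.67 - 0.14*t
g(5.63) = 5.73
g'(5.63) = -0.12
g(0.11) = 4.25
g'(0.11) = 0.65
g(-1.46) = 3.05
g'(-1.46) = 0.87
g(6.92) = 5.46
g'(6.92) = -0.30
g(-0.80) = 3.60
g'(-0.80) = 0.78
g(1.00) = 4.78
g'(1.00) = 0.53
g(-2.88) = 1.67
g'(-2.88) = 1.07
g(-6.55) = -3.21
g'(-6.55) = 1.59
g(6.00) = 5.68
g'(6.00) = -0.17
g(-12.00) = -13.94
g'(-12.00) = 2.35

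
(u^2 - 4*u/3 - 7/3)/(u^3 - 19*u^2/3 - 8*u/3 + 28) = (u + 1)/(u^2 - 4*u - 12)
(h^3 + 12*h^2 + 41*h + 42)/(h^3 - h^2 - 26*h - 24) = (h^3 + 12*h^2 + 41*h + 42)/(h^3 - h^2 - 26*h - 24)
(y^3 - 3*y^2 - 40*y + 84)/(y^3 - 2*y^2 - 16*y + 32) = (y^2 - y - 42)/(y^2 - 16)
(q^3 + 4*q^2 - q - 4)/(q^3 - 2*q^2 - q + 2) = (q + 4)/(q - 2)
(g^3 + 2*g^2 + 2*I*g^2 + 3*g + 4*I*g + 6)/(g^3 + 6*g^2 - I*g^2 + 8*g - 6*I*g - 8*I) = (g + 3*I)/(g + 4)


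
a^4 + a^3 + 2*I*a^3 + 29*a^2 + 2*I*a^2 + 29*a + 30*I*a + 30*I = (a + 1)*(a - 5*I)*(a + I)*(a + 6*I)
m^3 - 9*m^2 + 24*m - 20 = (m - 5)*(m - 2)^2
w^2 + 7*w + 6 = (w + 1)*(w + 6)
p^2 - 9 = (p - 3)*(p + 3)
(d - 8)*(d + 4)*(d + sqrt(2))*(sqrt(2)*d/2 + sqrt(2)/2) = sqrt(2)*d^4/2 - 3*sqrt(2)*d^3/2 + d^3 - 18*sqrt(2)*d^2 - 3*d^2 - 36*d - 16*sqrt(2)*d - 32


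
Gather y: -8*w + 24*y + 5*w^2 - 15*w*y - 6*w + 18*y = 5*w^2 - 14*w + y*(42 - 15*w)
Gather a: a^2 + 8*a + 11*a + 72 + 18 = a^2 + 19*a + 90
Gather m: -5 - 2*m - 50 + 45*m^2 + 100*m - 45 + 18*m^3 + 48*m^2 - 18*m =18*m^3 + 93*m^2 + 80*m - 100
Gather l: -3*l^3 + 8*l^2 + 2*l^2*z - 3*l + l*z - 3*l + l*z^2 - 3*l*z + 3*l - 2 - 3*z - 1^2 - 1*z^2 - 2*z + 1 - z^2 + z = -3*l^3 + l^2*(2*z + 8) + l*(z^2 - 2*z - 3) - 2*z^2 - 4*z - 2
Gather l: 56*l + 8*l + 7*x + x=64*l + 8*x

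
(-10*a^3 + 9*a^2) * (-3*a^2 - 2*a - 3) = 30*a^5 - 7*a^4 + 12*a^3 - 27*a^2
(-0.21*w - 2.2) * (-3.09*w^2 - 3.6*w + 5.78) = 0.6489*w^3 + 7.554*w^2 + 6.7062*w - 12.716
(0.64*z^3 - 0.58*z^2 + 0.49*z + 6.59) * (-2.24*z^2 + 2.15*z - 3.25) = -1.4336*z^5 + 2.6752*z^4 - 4.4246*z^3 - 11.8231*z^2 + 12.576*z - 21.4175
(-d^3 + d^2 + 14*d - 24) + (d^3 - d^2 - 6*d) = 8*d - 24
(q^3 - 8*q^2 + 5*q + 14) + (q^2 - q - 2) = q^3 - 7*q^2 + 4*q + 12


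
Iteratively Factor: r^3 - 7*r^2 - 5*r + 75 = (r - 5)*(r^2 - 2*r - 15) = (r - 5)^2*(r + 3)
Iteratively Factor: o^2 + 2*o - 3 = (o + 3)*(o - 1)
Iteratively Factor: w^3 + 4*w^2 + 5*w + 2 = (w + 1)*(w^2 + 3*w + 2) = (w + 1)*(w + 2)*(w + 1)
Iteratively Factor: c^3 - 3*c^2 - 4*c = (c - 4)*(c^2 + c) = (c - 4)*(c + 1)*(c)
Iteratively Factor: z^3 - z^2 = (z - 1)*(z^2) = z*(z - 1)*(z)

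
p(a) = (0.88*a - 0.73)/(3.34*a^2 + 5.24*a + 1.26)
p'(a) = (-6.68*a - 5.24)*(0.88*a - 0.73)/(3.34*a^2 + 5.24*a + 1.26)^2 + 0.88/(3.34*a^2 + 5.24*a + 1.26)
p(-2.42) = -0.35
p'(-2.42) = -0.36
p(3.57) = 0.04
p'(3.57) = -0.00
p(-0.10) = -1.06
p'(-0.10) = 7.46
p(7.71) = 0.03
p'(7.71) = -0.00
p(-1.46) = -2.76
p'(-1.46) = -15.90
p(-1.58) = -1.61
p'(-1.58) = -5.81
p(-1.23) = 13.72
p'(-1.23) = -315.72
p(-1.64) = -1.32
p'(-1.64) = -4.03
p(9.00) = 0.02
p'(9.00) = -0.00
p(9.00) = 0.02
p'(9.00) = -0.00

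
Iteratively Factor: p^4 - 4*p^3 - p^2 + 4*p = (p - 4)*(p^3 - p) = (p - 4)*(p - 1)*(p^2 + p) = p*(p - 4)*(p - 1)*(p + 1)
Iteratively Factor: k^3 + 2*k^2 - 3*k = (k + 3)*(k^2 - k) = (k - 1)*(k + 3)*(k)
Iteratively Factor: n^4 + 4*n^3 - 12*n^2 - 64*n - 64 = (n + 4)*(n^3 - 12*n - 16) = (n - 4)*(n + 4)*(n^2 + 4*n + 4) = (n - 4)*(n + 2)*(n + 4)*(n + 2)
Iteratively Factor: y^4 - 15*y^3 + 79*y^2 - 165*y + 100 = (y - 5)*(y^3 - 10*y^2 + 29*y - 20) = (y - 5)^2*(y^2 - 5*y + 4) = (y - 5)^2*(y - 1)*(y - 4)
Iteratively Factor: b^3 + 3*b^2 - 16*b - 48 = (b + 4)*(b^2 - b - 12) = (b + 3)*(b + 4)*(b - 4)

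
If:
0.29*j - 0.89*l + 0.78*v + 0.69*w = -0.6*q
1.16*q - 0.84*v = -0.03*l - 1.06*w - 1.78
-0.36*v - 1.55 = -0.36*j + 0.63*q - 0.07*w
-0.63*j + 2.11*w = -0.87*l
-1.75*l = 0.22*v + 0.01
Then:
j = 1.50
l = -0.05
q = -1.73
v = 0.31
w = 0.47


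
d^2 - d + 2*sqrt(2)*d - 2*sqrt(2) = (d - 1)*(d + 2*sqrt(2))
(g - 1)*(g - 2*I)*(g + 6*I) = g^3 - g^2 + 4*I*g^2 + 12*g - 4*I*g - 12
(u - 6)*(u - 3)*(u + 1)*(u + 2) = u^4 - 6*u^3 - 7*u^2 + 36*u + 36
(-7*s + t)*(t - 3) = -7*s*t + 21*s + t^2 - 3*t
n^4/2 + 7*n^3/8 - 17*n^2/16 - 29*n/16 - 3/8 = (n/2 + 1)*(n - 3/2)*(n + 1/4)*(n + 1)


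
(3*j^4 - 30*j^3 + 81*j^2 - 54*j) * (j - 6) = 3*j^5 - 48*j^4 + 261*j^3 - 540*j^2 + 324*j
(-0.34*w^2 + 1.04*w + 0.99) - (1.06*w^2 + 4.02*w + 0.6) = -1.4*w^2 - 2.98*w + 0.39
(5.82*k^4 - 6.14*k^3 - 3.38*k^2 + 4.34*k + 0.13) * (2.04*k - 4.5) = 11.8728*k^5 - 38.7156*k^4 + 20.7348*k^3 + 24.0636*k^2 - 19.2648*k - 0.585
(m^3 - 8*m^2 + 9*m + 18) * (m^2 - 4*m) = m^5 - 12*m^4 + 41*m^3 - 18*m^2 - 72*m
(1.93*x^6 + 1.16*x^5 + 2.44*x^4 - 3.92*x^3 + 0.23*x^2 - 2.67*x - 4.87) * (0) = 0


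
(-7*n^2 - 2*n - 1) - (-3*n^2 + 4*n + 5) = -4*n^2 - 6*n - 6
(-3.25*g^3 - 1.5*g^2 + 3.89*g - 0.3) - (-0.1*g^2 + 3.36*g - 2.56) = -3.25*g^3 - 1.4*g^2 + 0.53*g + 2.26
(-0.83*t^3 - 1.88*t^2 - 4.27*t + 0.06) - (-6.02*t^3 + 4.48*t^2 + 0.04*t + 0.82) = 5.19*t^3 - 6.36*t^2 - 4.31*t - 0.76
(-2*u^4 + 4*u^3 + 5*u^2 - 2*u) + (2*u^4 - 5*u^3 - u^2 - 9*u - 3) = -u^3 + 4*u^2 - 11*u - 3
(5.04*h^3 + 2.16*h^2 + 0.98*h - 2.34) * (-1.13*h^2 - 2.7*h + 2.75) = -5.6952*h^5 - 16.0488*h^4 + 6.9206*h^3 + 5.9382*h^2 + 9.013*h - 6.435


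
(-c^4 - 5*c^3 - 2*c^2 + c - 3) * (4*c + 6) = -4*c^5 - 26*c^4 - 38*c^3 - 8*c^2 - 6*c - 18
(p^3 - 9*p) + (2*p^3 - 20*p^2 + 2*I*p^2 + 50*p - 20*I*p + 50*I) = 3*p^3 - 20*p^2 + 2*I*p^2 + 41*p - 20*I*p + 50*I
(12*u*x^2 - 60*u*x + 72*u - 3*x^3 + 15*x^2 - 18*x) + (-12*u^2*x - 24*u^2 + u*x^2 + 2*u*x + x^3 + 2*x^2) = -12*u^2*x - 24*u^2 + 13*u*x^2 - 58*u*x + 72*u - 2*x^3 + 17*x^2 - 18*x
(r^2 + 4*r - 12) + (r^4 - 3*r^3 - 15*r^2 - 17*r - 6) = r^4 - 3*r^3 - 14*r^2 - 13*r - 18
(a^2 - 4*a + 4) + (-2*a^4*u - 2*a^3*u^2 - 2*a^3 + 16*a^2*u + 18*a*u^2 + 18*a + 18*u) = -2*a^4*u - 2*a^3*u^2 - 2*a^3 + 16*a^2*u + a^2 + 18*a*u^2 + 14*a + 18*u + 4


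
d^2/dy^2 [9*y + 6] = 0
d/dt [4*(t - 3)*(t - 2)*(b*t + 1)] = 12*b*t^2 - 40*b*t + 24*b + 8*t - 20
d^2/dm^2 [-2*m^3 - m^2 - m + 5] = -12*m - 2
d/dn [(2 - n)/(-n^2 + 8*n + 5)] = (n^2 - 8*n - 2*(n - 4)*(n - 2) - 5)/(-n^2 + 8*n + 5)^2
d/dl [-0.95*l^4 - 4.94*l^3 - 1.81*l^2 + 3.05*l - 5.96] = -3.8*l^3 - 14.82*l^2 - 3.62*l + 3.05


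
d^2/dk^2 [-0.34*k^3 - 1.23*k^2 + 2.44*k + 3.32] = -2.04*k - 2.46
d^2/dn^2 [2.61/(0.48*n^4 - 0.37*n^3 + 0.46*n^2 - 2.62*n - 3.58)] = ((-15.0336*n^2 + 5.7942*n - 2.4012)*(-0.48*n^4 + 0.37*n^3 - 0.46*n^2 + 2.62*n + 3.58) - 2.61*(1.92*n^3 - 1.11*n^2 + 0.92*n - 2.62)*(3.84*n^3 - 2.22*n^2 + 1.84*n - 5.24))/(-0.48*n^4 + 0.37*n^3 - 0.46*n^2 + 2.62*n + 3.58)^3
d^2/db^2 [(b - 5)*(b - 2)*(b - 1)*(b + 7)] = 12*b^2 - 6*b - 78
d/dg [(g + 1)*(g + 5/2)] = 2*g + 7/2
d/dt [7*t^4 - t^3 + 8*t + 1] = 28*t^3 - 3*t^2 + 8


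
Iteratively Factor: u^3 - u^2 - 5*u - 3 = (u + 1)*(u^2 - 2*u - 3) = (u - 3)*(u + 1)*(u + 1)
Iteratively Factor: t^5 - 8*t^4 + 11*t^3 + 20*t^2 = (t)*(t^4 - 8*t^3 + 11*t^2 + 20*t) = t^2*(t^3 - 8*t^2 + 11*t + 20) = t^2*(t - 4)*(t^2 - 4*t - 5) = t^2*(t - 4)*(t + 1)*(t - 5)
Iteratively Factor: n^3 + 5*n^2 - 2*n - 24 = (n + 3)*(n^2 + 2*n - 8) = (n - 2)*(n + 3)*(n + 4)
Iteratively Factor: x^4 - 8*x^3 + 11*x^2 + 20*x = (x - 5)*(x^3 - 3*x^2 - 4*x) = (x - 5)*(x - 4)*(x^2 + x) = (x - 5)*(x - 4)*(x + 1)*(x)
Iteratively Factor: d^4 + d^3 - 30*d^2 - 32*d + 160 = (d + 4)*(d^3 - 3*d^2 - 18*d + 40) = (d - 5)*(d + 4)*(d^2 + 2*d - 8) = (d - 5)*(d - 2)*(d + 4)*(d + 4)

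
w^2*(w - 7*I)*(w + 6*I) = w^4 - I*w^3 + 42*w^2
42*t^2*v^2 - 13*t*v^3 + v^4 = v^2*(-7*t + v)*(-6*t + v)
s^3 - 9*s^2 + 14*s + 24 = (s - 6)*(s - 4)*(s + 1)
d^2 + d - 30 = (d - 5)*(d + 6)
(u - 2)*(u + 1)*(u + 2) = u^3 + u^2 - 4*u - 4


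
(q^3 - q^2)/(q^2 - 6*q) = q*(q - 1)/(q - 6)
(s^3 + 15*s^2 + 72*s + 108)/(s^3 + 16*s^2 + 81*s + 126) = (s + 6)/(s + 7)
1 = 1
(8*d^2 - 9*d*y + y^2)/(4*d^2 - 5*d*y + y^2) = (-8*d + y)/(-4*d + y)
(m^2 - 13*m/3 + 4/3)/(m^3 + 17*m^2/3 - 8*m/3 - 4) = (3*m^2 - 13*m + 4)/(3*m^3 + 17*m^2 - 8*m - 12)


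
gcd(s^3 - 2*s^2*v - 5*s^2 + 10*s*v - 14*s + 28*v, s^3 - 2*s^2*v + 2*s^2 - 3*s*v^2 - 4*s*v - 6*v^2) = s + 2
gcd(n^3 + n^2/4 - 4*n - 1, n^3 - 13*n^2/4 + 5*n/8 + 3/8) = n + 1/4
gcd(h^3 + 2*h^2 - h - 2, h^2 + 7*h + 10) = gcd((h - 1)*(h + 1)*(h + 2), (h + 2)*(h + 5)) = h + 2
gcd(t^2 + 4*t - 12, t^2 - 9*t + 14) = t - 2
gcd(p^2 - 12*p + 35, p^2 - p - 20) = p - 5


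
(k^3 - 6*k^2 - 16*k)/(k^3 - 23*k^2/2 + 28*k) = 2*(k + 2)/(2*k - 7)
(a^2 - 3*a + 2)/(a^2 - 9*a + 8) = (a - 2)/(a - 8)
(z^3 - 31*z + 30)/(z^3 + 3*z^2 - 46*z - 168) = (z^2 - 6*z + 5)/(z^2 - 3*z - 28)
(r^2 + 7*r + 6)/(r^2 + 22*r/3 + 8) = 3*(r + 1)/(3*r + 4)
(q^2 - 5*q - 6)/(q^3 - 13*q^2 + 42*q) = (q + 1)/(q*(q - 7))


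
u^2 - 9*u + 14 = (u - 7)*(u - 2)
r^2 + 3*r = r*(r + 3)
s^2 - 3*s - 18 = (s - 6)*(s + 3)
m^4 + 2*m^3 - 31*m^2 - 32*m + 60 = (m - 5)*(m - 1)*(m + 2)*(m + 6)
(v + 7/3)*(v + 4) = v^2 + 19*v/3 + 28/3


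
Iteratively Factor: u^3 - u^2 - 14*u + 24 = (u - 3)*(u^2 + 2*u - 8) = (u - 3)*(u + 4)*(u - 2)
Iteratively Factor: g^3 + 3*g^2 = (g)*(g^2 + 3*g) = g*(g + 3)*(g)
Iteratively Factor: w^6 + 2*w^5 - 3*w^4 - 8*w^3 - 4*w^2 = (w - 2)*(w^5 + 4*w^4 + 5*w^3 + 2*w^2) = (w - 2)*(w + 1)*(w^4 + 3*w^3 + 2*w^2) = w*(w - 2)*(w + 1)*(w^3 + 3*w^2 + 2*w) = w*(w - 2)*(w + 1)^2*(w^2 + 2*w) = w*(w - 2)*(w + 1)^2*(w + 2)*(w)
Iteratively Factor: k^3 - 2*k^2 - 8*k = (k + 2)*(k^2 - 4*k) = k*(k + 2)*(k - 4)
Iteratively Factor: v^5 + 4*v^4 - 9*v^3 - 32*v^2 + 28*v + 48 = (v + 1)*(v^4 + 3*v^3 - 12*v^2 - 20*v + 48) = (v + 1)*(v + 4)*(v^3 - v^2 - 8*v + 12) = (v - 2)*(v + 1)*(v + 4)*(v^2 + v - 6) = (v - 2)*(v + 1)*(v + 3)*(v + 4)*(v - 2)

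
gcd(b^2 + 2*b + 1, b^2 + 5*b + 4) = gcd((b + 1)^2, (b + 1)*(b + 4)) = b + 1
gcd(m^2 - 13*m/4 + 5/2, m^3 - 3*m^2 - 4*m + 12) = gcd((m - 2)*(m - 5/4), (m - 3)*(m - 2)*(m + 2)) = m - 2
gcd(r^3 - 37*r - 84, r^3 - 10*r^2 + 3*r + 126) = r^2 - 4*r - 21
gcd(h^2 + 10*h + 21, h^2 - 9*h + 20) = 1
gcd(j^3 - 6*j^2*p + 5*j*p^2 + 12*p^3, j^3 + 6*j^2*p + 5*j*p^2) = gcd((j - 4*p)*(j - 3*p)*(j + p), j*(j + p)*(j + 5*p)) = j + p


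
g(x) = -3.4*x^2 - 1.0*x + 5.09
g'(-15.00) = 101.00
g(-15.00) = -744.91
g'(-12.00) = 80.60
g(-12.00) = -472.51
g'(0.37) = -3.52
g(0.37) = 4.25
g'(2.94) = -20.99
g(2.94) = -27.24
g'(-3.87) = 25.32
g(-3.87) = -41.96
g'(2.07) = -15.08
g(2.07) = -11.55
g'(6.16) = -42.89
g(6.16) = -130.09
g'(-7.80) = 52.04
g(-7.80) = -193.97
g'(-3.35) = 21.78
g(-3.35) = -29.72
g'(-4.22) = 27.70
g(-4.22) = -51.24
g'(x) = -6.8*x - 1.0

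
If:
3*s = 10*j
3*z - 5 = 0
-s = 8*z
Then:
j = -4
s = -40/3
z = 5/3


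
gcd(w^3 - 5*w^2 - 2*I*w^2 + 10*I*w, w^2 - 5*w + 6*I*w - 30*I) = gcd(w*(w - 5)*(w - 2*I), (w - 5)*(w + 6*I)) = w - 5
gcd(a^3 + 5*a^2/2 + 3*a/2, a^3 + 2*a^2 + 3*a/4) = a^2 + 3*a/2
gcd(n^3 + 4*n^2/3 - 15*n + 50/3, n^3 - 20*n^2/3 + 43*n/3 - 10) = n^2 - 11*n/3 + 10/3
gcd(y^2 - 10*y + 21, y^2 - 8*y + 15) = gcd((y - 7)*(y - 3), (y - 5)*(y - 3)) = y - 3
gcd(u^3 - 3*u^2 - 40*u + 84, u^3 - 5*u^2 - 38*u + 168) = u^2 - u - 42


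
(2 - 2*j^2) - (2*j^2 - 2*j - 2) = -4*j^2 + 2*j + 4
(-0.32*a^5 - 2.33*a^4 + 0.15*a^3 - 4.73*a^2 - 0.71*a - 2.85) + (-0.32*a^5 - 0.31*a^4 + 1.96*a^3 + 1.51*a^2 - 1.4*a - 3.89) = -0.64*a^5 - 2.64*a^4 + 2.11*a^3 - 3.22*a^2 - 2.11*a - 6.74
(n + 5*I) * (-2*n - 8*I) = -2*n^2 - 18*I*n + 40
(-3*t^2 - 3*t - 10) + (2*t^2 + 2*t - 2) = -t^2 - t - 12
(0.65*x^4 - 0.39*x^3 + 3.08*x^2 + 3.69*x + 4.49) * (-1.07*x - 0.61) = -0.6955*x^5 + 0.0208*x^4 - 3.0577*x^3 - 5.8271*x^2 - 7.0552*x - 2.7389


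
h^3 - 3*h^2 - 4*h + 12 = (h - 3)*(h - 2)*(h + 2)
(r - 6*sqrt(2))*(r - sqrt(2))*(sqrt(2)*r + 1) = sqrt(2)*r^3 - 13*r^2 + 5*sqrt(2)*r + 12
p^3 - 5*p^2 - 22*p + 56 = (p - 7)*(p - 2)*(p + 4)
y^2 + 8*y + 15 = (y + 3)*(y + 5)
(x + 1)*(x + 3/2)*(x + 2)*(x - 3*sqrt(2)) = x^4 - 3*sqrt(2)*x^3 + 9*x^3/2 - 27*sqrt(2)*x^2/2 + 13*x^2/2 - 39*sqrt(2)*x/2 + 3*x - 9*sqrt(2)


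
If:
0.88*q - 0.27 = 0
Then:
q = 0.31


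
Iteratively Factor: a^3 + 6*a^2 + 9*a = (a)*(a^2 + 6*a + 9) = a*(a + 3)*(a + 3)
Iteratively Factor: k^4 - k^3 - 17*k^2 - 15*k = (k + 1)*(k^3 - 2*k^2 - 15*k) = (k - 5)*(k + 1)*(k^2 + 3*k) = (k - 5)*(k + 1)*(k + 3)*(k)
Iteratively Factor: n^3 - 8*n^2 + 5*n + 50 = (n - 5)*(n^2 - 3*n - 10) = (n - 5)^2*(n + 2)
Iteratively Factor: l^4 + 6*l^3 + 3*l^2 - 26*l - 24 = (l - 2)*(l^3 + 8*l^2 + 19*l + 12) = (l - 2)*(l + 4)*(l^2 + 4*l + 3) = (l - 2)*(l + 1)*(l + 4)*(l + 3)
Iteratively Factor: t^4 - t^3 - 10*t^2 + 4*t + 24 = (t - 2)*(t^3 + t^2 - 8*t - 12) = (t - 2)*(t + 2)*(t^2 - t - 6) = (t - 2)*(t + 2)^2*(t - 3)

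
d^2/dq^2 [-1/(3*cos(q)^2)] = 2*(cos(2*q) - 2)/(3*cos(q)^4)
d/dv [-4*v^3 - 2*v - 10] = -12*v^2 - 2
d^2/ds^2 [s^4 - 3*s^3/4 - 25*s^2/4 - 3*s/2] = 12*s^2 - 9*s/2 - 25/2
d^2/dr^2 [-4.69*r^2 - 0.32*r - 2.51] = -9.38000000000000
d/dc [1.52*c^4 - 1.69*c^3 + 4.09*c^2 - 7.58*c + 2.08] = 6.08*c^3 - 5.07*c^2 + 8.18*c - 7.58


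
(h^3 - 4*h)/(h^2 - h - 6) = h*(h - 2)/(h - 3)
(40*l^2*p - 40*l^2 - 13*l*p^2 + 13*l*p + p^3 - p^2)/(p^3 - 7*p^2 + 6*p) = (40*l^2 - 13*l*p + p^2)/(p*(p - 6))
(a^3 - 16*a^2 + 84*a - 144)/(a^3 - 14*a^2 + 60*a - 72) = (a - 4)/(a - 2)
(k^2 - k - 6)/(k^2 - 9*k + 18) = (k + 2)/(k - 6)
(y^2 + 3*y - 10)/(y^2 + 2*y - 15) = (y - 2)/(y - 3)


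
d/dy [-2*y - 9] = -2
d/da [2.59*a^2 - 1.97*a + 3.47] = 5.18*a - 1.97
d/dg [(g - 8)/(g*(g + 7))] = (-g^2 + 16*g + 56)/(g^2*(g^2 + 14*g + 49))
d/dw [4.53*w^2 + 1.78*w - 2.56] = 9.06*w + 1.78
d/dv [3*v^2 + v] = 6*v + 1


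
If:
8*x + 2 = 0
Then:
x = -1/4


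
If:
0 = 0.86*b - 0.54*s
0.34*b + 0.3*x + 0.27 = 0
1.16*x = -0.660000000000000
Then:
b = -0.29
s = -0.47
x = -0.57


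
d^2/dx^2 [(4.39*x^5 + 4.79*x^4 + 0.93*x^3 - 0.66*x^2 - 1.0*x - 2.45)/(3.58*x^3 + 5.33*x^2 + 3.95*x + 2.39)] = (112.527992*x^9 + 502.604076000001*x^8 + 1120.764366*x^7 + 1713.322142*x^6 + 2031.918996*x^5 + 1527.060546*x^4 + 560.692196*x^3 - 91.3543800000002*x^2 - 75.404592*x - 2.69159200000001)/(45.882712*x^9 + 204.934236*x^8 + 456.985926*x^7 + 695.542205*x^6 + 777.843591*x^5 + 655.957728*x^4 + 424.885019*x^3 + 203.206404*x^2 + 67.688385*x + 13.651919)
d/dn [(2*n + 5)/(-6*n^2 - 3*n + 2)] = (12*n^2 + 60*n + 19)/(36*n^4 + 36*n^3 - 15*n^2 - 12*n + 4)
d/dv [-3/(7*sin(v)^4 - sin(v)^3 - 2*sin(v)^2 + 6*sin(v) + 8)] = 3*(28*sin(v)^3 - 3*sin(v)^2 - 4*sin(v) + 6)*cos(v)/(7*sin(v)^4 - sin(v)^3 - 2*sin(v)^2 + 6*sin(v) + 8)^2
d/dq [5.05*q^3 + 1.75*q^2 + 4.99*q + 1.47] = 15.15*q^2 + 3.5*q + 4.99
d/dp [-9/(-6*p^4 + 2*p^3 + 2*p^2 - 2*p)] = 9*(-12*p^3 + 3*p^2 + 2*p - 1)/(2*p^2*(3*p^3 - p^2 - p + 1)^2)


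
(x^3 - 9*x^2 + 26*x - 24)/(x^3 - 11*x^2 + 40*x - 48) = (x - 2)/(x - 4)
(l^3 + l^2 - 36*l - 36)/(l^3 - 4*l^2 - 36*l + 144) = (l + 1)/(l - 4)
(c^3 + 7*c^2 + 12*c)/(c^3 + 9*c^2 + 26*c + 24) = c/(c + 2)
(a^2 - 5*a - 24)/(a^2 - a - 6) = (-a^2 + 5*a + 24)/(-a^2 + a + 6)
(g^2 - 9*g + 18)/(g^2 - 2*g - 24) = (g - 3)/(g + 4)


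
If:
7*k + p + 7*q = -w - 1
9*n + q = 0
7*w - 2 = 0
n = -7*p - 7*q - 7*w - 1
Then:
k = -379*q/441 - 6/49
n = -q/9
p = -62*q/63 - 3/7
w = 2/7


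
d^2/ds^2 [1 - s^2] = -2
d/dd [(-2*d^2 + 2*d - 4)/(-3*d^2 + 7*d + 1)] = 2*(-4*d^2 - 14*d + 15)/(9*d^4 - 42*d^3 + 43*d^2 + 14*d + 1)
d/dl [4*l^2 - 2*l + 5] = 8*l - 2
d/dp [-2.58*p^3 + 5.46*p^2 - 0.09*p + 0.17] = -7.74*p^2 + 10.92*p - 0.09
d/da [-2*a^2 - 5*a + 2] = -4*a - 5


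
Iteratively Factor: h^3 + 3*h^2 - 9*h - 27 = (h + 3)*(h^2 - 9) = (h - 3)*(h + 3)*(h + 3)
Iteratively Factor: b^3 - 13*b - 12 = (b + 3)*(b^2 - 3*b - 4) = (b - 4)*(b + 3)*(b + 1)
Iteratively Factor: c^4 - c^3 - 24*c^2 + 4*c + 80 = (c - 5)*(c^3 + 4*c^2 - 4*c - 16) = (c - 5)*(c - 2)*(c^2 + 6*c + 8) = (c - 5)*(c - 2)*(c + 4)*(c + 2)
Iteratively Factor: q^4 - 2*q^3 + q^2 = (q)*(q^3 - 2*q^2 + q) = q*(q - 1)*(q^2 - q) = q*(q - 1)^2*(q)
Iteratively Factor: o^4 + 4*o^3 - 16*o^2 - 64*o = (o + 4)*(o^3 - 16*o) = (o + 4)^2*(o^2 - 4*o) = o*(o + 4)^2*(o - 4)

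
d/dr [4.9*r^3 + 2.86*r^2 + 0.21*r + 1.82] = 14.7*r^2 + 5.72*r + 0.21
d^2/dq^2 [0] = 0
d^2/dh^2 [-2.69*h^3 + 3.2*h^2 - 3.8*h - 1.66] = 6.4 - 16.14*h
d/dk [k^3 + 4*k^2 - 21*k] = 3*k^2 + 8*k - 21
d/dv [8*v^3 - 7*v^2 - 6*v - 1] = 24*v^2 - 14*v - 6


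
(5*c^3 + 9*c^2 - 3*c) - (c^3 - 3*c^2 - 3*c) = 4*c^3 + 12*c^2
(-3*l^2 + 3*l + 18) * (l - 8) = -3*l^3 + 27*l^2 - 6*l - 144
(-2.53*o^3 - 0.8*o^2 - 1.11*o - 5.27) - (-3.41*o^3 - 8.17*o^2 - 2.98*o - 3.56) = 0.88*o^3 + 7.37*o^2 + 1.87*o - 1.71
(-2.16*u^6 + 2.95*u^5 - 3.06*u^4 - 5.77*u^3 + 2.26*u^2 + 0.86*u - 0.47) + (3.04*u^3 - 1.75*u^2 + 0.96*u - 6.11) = -2.16*u^6 + 2.95*u^5 - 3.06*u^4 - 2.73*u^3 + 0.51*u^2 + 1.82*u - 6.58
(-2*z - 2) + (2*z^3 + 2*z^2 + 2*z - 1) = 2*z^3 + 2*z^2 - 3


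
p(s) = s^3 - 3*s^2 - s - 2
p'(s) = 3*s^2 - 6*s - 1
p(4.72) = 31.60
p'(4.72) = 37.52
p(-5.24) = -223.01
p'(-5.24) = 112.81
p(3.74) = 4.61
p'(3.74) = 18.52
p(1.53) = -6.97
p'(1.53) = -3.16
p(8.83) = 443.73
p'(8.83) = 179.93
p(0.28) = -2.49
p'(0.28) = -2.44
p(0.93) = -4.72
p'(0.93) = -3.99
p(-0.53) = -2.46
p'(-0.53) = 3.02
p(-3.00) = -53.00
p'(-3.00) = 44.00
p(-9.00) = -965.00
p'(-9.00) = 296.00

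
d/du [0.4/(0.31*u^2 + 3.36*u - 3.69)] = (-0.248*u - 1.344)/(0.31*u^2 + 3.36*u - 3.69)^2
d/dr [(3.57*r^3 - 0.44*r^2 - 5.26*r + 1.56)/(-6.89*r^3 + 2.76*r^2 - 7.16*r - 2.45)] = (6.8216*r^4 - 123.6052*r^3 + 23.6737*r^2 - 6.4552*r + 24.0566)/(47.4721*r^6 - 38.0328*r^5 + 106.2824*r^4 - 5.76219999999999*r^3 + 37.7416*r^2 + 35.084*r + 6.0025)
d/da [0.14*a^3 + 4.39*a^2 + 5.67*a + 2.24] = 0.42*a^2 + 8.78*a + 5.67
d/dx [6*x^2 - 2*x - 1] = 12*x - 2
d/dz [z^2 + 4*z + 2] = 2*z + 4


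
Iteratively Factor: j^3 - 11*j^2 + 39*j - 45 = (j - 5)*(j^2 - 6*j + 9) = (j - 5)*(j - 3)*(j - 3)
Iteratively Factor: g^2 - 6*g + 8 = (g - 4)*(g - 2)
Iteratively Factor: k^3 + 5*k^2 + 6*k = (k + 3)*(k^2 + 2*k) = k*(k + 3)*(k + 2)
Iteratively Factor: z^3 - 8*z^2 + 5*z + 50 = (z - 5)*(z^2 - 3*z - 10) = (z - 5)^2*(z + 2)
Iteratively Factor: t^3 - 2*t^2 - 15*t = (t + 3)*(t^2 - 5*t) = t*(t + 3)*(t - 5)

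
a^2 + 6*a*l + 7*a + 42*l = (a + 7)*(a + 6*l)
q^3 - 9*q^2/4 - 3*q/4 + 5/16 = (q - 5/2)*(q - 1/4)*(q + 1/2)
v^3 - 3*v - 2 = (v - 2)*(v + 1)^2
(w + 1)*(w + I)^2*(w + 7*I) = w^4 + w^3 + 9*I*w^3 - 15*w^2 + 9*I*w^2 - 15*w - 7*I*w - 7*I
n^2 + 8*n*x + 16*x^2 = (n + 4*x)^2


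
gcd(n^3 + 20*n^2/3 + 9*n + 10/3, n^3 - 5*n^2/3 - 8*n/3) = n + 1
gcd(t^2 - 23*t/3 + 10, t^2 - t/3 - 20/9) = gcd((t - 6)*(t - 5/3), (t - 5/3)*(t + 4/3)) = t - 5/3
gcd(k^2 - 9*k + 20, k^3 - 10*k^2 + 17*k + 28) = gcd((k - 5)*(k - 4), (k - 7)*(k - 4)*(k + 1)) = k - 4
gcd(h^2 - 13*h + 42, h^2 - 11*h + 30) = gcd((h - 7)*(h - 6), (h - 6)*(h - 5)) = h - 6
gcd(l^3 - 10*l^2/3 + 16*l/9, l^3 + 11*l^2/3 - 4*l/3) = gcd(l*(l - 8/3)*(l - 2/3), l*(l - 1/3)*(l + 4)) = l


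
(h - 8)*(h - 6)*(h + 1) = h^3 - 13*h^2 + 34*h + 48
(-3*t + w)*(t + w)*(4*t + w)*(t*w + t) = -12*t^4*w - 12*t^4 - 11*t^3*w^2 - 11*t^3*w + 2*t^2*w^3 + 2*t^2*w^2 + t*w^4 + t*w^3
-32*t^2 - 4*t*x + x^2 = (-8*t + x)*(4*t + x)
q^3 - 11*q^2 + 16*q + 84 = (q - 7)*(q - 6)*(q + 2)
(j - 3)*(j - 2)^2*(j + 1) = j^4 - 6*j^3 + 9*j^2 + 4*j - 12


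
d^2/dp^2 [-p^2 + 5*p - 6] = -2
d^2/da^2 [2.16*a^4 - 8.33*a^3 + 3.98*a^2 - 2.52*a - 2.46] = 25.92*a^2 - 49.98*a + 7.96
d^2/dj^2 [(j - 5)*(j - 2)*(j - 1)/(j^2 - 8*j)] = 2*(17*j^3 - 30*j^2 + 240*j - 640)/(j^3*(j^3 - 24*j^2 + 192*j - 512))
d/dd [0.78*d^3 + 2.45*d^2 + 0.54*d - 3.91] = 2.34*d^2 + 4.9*d + 0.54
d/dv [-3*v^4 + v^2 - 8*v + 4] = -12*v^3 + 2*v - 8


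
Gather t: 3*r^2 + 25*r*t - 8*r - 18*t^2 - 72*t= 3*r^2 - 8*r - 18*t^2 + t*(25*r - 72)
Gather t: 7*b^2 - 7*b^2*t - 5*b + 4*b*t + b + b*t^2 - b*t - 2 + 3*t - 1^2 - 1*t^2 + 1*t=7*b^2 - 4*b + t^2*(b - 1) + t*(-7*b^2 + 3*b + 4) - 3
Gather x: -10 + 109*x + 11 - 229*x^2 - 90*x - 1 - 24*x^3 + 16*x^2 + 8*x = -24*x^3 - 213*x^2 + 27*x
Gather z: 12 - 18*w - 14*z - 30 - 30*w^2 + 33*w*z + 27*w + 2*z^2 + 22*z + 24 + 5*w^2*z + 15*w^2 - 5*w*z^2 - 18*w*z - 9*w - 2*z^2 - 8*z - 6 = -15*w^2 - 5*w*z^2 + z*(5*w^2 + 15*w)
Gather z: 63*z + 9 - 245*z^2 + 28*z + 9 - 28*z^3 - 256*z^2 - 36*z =-28*z^3 - 501*z^2 + 55*z + 18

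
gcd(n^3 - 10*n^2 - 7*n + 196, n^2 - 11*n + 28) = n - 7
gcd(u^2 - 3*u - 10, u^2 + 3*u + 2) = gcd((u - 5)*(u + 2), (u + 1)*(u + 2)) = u + 2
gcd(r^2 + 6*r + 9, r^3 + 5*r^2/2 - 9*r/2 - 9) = r + 3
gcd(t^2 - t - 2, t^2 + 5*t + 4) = t + 1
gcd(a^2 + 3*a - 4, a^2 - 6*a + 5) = a - 1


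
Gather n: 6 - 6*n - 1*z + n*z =n*(z - 6) - z + 6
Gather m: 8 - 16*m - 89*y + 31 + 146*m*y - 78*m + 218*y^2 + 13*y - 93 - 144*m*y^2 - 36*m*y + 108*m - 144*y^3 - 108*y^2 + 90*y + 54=m*(-144*y^2 + 110*y + 14) - 144*y^3 + 110*y^2 + 14*y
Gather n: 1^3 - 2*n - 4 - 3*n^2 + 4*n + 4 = -3*n^2 + 2*n + 1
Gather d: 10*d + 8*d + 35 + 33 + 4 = 18*d + 72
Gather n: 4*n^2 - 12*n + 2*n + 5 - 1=4*n^2 - 10*n + 4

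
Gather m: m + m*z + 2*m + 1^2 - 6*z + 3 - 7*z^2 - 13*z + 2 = m*(z + 3) - 7*z^2 - 19*z + 6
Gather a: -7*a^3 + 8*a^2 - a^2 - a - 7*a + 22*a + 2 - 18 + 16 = -7*a^3 + 7*a^2 + 14*a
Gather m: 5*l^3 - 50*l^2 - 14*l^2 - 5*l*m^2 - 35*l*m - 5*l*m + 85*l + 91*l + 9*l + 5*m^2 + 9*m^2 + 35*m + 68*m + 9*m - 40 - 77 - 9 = 5*l^3 - 64*l^2 + 185*l + m^2*(14 - 5*l) + m*(112 - 40*l) - 126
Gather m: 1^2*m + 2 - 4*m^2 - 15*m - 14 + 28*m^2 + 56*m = 24*m^2 + 42*m - 12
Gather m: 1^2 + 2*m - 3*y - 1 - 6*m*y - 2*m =-6*m*y - 3*y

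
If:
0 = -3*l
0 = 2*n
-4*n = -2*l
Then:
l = 0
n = 0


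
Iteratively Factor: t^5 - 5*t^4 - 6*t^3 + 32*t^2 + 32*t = (t + 1)*(t^4 - 6*t^3 + 32*t) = (t - 4)*(t + 1)*(t^3 - 2*t^2 - 8*t) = t*(t - 4)*(t + 1)*(t^2 - 2*t - 8) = t*(t - 4)*(t + 1)*(t + 2)*(t - 4)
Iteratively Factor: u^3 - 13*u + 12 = (u - 1)*(u^2 + u - 12) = (u - 3)*(u - 1)*(u + 4)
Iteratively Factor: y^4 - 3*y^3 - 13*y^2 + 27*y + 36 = (y + 1)*(y^3 - 4*y^2 - 9*y + 36) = (y + 1)*(y + 3)*(y^2 - 7*y + 12) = (y - 4)*(y + 1)*(y + 3)*(y - 3)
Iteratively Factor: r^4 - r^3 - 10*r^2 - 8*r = (r)*(r^3 - r^2 - 10*r - 8) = r*(r + 2)*(r^2 - 3*r - 4) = r*(r - 4)*(r + 2)*(r + 1)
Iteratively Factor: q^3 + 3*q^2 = (q)*(q^2 + 3*q) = q^2*(q + 3)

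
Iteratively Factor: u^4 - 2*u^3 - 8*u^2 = (u + 2)*(u^3 - 4*u^2) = u*(u + 2)*(u^2 - 4*u) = u^2*(u + 2)*(u - 4)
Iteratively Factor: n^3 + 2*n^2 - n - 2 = (n - 1)*(n^2 + 3*n + 2) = (n - 1)*(n + 2)*(n + 1)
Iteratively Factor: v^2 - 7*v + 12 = (v - 4)*(v - 3)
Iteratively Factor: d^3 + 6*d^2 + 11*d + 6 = (d + 3)*(d^2 + 3*d + 2) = (d + 1)*(d + 3)*(d + 2)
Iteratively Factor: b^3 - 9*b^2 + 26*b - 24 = (b - 2)*(b^2 - 7*b + 12) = (b - 4)*(b - 2)*(b - 3)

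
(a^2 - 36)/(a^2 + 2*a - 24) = (a - 6)/(a - 4)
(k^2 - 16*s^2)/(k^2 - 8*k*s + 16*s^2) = (-k - 4*s)/(-k + 4*s)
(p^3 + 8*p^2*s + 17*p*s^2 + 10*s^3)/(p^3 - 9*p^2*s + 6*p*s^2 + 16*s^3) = (p^2 + 7*p*s + 10*s^2)/(p^2 - 10*p*s + 16*s^2)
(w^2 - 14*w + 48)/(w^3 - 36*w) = (w - 8)/(w*(w + 6))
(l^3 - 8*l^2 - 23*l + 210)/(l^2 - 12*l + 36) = (l^2 - 2*l - 35)/(l - 6)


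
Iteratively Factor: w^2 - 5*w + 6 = (w - 2)*(w - 3)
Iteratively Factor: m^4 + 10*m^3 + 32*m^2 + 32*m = (m + 4)*(m^3 + 6*m^2 + 8*m) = (m + 4)^2*(m^2 + 2*m) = (m + 2)*(m + 4)^2*(m)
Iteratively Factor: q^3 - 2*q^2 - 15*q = (q - 5)*(q^2 + 3*q) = q*(q - 5)*(q + 3)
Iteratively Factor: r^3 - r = (r)*(r^2 - 1) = r*(r + 1)*(r - 1)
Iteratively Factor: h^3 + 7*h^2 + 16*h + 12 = (h + 3)*(h^2 + 4*h + 4) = (h + 2)*(h + 3)*(h + 2)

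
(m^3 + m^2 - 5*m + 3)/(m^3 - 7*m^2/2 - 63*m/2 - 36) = 2*(m^2 - 2*m + 1)/(2*m^2 - 13*m - 24)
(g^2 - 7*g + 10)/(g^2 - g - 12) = (-g^2 + 7*g - 10)/(-g^2 + g + 12)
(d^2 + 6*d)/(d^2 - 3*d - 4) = d*(d + 6)/(d^2 - 3*d - 4)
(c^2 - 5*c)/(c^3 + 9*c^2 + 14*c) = (c - 5)/(c^2 + 9*c + 14)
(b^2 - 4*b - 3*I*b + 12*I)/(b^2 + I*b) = (b^2 - 4*b - 3*I*b + 12*I)/(b*(b + I))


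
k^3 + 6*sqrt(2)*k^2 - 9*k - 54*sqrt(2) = (k - 3)*(k + 3)*(k + 6*sqrt(2))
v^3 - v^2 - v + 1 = (v - 1)^2*(v + 1)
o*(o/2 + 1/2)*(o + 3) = o^3/2 + 2*o^2 + 3*o/2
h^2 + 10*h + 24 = (h + 4)*(h + 6)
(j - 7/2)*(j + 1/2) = j^2 - 3*j - 7/4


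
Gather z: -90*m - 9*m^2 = -9*m^2 - 90*m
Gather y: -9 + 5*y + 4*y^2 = 4*y^2 + 5*y - 9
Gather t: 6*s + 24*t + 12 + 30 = 6*s + 24*t + 42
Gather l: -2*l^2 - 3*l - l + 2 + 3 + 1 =-2*l^2 - 4*l + 6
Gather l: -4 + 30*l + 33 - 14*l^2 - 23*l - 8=-14*l^2 + 7*l + 21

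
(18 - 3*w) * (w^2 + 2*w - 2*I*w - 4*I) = -3*w^3 + 12*w^2 + 6*I*w^2 + 36*w - 24*I*w - 72*I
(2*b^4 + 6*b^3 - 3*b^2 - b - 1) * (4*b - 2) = 8*b^5 + 20*b^4 - 24*b^3 + 2*b^2 - 2*b + 2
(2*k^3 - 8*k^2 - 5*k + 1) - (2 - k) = 2*k^3 - 8*k^2 - 4*k - 1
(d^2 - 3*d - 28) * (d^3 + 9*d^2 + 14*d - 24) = d^5 + 6*d^4 - 41*d^3 - 318*d^2 - 320*d + 672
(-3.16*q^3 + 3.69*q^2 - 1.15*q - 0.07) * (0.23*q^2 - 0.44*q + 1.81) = -0.7268*q^5 + 2.2391*q^4 - 7.6077*q^3 + 7.1688*q^2 - 2.0507*q - 0.1267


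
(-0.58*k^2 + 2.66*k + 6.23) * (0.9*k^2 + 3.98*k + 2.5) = -0.522*k^4 + 0.0856000000000003*k^3 + 14.7438*k^2 + 31.4454*k + 15.575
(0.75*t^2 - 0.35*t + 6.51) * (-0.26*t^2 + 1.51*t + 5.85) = -0.195*t^4 + 1.2235*t^3 + 2.1664*t^2 + 7.7826*t + 38.0835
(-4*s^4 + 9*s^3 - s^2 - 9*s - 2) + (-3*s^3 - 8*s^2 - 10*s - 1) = -4*s^4 + 6*s^3 - 9*s^2 - 19*s - 3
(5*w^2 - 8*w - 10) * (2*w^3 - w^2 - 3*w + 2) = 10*w^5 - 21*w^4 - 27*w^3 + 44*w^2 + 14*w - 20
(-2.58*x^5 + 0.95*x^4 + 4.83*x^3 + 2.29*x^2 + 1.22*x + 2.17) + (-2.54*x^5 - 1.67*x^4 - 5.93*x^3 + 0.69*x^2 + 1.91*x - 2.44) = -5.12*x^5 - 0.72*x^4 - 1.1*x^3 + 2.98*x^2 + 3.13*x - 0.27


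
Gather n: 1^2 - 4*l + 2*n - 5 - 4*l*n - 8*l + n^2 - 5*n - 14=-12*l + n^2 + n*(-4*l - 3) - 18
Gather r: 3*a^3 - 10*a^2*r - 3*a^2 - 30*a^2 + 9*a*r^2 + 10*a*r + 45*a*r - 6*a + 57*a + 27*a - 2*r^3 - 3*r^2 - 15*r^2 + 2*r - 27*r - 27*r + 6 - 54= 3*a^3 - 33*a^2 + 78*a - 2*r^3 + r^2*(9*a - 18) + r*(-10*a^2 + 55*a - 52) - 48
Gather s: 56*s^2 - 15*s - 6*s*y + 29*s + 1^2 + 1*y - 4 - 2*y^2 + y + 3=56*s^2 + s*(14 - 6*y) - 2*y^2 + 2*y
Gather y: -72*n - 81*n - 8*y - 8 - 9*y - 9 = -153*n - 17*y - 17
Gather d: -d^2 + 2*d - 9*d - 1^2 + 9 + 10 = -d^2 - 7*d + 18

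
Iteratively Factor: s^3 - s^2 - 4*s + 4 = (s + 2)*(s^2 - 3*s + 2) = (s - 2)*(s + 2)*(s - 1)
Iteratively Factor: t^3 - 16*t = (t - 4)*(t^2 + 4*t) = t*(t - 4)*(t + 4)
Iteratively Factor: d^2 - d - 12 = (d + 3)*(d - 4)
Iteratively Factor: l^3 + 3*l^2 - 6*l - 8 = (l + 1)*(l^2 + 2*l - 8) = (l - 2)*(l + 1)*(l + 4)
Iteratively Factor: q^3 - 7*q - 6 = (q + 2)*(q^2 - 2*q - 3) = (q + 1)*(q + 2)*(q - 3)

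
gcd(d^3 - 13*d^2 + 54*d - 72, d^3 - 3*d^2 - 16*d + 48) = d^2 - 7*d + 12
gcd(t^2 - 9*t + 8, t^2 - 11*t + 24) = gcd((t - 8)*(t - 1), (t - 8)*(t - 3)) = t - 8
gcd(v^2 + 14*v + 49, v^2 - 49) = v + 7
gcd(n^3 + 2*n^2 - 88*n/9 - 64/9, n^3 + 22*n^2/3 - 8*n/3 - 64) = n^2 + 4*n/3 - 32/3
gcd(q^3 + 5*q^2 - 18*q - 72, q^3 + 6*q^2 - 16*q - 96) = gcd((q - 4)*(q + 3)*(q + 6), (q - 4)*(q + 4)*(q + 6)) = q^2 + 2*q - 24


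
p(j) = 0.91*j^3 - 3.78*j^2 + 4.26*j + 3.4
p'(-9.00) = 293.43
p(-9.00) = -1004.51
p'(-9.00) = 293.43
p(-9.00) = -1004.51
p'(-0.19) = 5.79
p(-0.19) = 2.45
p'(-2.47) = 39.59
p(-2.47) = -43.90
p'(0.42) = 1.57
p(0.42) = 4.59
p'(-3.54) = 65.23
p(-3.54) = -99.42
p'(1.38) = -0.97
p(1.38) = 4.47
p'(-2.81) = 47.06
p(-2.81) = -58.61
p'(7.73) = 108.95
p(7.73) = 230.78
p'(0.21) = 2.79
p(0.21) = 4.14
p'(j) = 2.73*j^2 - 7.56*j + 4.26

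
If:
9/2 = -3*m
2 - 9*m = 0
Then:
No Solution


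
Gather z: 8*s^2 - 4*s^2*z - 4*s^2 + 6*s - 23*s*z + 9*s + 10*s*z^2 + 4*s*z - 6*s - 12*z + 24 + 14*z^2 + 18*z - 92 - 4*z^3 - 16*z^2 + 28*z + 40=4*s^2 + 9*s - 4*z^3 + z^2*(10*s - 2) + z*(-4*s^2 - 19*s + 34) - 28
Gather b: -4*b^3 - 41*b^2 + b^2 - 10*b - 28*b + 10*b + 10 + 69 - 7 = -4*b^3 - 40*b^2 - 28*b + 72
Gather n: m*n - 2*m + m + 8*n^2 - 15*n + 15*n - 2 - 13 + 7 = m*n - m + 8*n^2 - 8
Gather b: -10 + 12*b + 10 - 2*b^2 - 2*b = -2*b^2 + 10*b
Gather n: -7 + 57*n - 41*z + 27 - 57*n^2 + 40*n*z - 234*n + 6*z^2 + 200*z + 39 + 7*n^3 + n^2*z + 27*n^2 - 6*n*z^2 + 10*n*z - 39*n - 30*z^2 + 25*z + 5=7*n^3 + n^2*(z - 30) + n*(-6*z^2 + 50*z - 216) - 24*z^2 + 184*z + 64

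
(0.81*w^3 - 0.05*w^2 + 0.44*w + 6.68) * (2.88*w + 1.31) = 2.3328*w^4 + 0.9171*w^3 + 1.2017*w^2 + 19.8148*w + 8.7508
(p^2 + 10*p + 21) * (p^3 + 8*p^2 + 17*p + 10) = p^5 + 18*p^4 + 118*p^3 + 348*p^2 + 457*p + 210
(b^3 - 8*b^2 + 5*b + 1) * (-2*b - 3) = -2*b^4 + 13*b^3 + 14*b^2 - 17*b - 3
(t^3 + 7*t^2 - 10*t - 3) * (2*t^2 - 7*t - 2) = 2*t^5 + 7*t^4 - 71*t^3 + 50*t^2 + 41*t + 6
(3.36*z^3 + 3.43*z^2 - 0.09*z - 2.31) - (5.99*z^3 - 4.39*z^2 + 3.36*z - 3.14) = -2.63*z^3 + 7.82*z^2 - 3.45*z + 0.83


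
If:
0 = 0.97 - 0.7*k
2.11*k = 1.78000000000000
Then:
No Solution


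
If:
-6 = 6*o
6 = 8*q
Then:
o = -1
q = 3/4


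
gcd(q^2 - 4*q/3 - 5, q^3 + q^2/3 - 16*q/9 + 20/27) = q + 5/3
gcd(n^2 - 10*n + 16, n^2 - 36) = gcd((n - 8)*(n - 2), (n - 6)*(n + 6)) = 1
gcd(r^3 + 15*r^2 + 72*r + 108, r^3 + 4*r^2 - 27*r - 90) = r^2 + 9*r + 18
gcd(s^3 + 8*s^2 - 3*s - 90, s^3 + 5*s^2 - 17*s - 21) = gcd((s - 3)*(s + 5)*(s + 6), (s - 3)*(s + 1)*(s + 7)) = s - 3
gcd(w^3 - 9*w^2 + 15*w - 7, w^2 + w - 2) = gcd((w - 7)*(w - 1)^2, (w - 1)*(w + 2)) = w - 1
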